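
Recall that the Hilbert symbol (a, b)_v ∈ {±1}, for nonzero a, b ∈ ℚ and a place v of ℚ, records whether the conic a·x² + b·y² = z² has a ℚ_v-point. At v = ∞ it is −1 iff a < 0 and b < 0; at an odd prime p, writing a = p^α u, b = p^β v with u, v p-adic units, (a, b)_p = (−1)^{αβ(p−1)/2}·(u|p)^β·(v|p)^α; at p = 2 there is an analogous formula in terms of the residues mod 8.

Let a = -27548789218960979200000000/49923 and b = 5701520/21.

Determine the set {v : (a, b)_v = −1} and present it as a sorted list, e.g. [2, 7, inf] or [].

[3, 19]

Mod squares: a ≡ -17391, b ≡ 61845. Check v ∈ {∞, 2, 3, 5, 7, 11, 17, 19, 31, 43}.
v=43: a=43^-2·(≡41), b=43^0·(≡1) mod 43; (41|43)=+1, (1|43)=+1; (−1)^{-2·0·21}·(+1)^0·(+1)^-2 = +1.
v=5: a=5^8·(≡1), b=5^1·(≡4) mod 5; (1|5)=+1, (4|5)=+1; (−1)^{8·1·2}·(+1)^1·(+1)^8 = +1.
v=11: a=11^3·(≡1), b=11^2·(≡4) mod 11; (1|11)=+1, (4|11)=+1; (−1)^{3·2·5}·(+1)^2·(+1)^3 = +1.
v=17: a=17^1·(≡7), b=17^0·(≡15) mod 17; (7|17)=-1, (15|17)=+1; (−1)^{1·0·8}·(-1)^0·(+1)^1 = +1.
v=7: a=7^2·(≡2), b=7^-1·(≡2) mod 7; (2|7)=+1, (2|7)=+1; (−1)^{2·-1·3}·(+1)^-1·(+1)^2 = +1.
v=19: a=19^4·(≡8), b=19^1·(≡16) mod 19; (8|19)=-1, (16|19)=+1; (−1)^{4·1·9}·(-1)^1·(+1)^4 = -1.
v=∞: -17391 < 0 and 61845 > 0  ⇒  (a,b)_∞ = +1.
v=2: v_2(a)=14, v_2(b)=4; units ≡ 1, 5 (mod 8); ε·ε+αω+βω = 0·0+14·1+4·0 ≡ 0  ⇒  (a,b)_2 = +1.
v=31: a=31^3·(≡4), b=31^1·(≡22) mod 31; (4|31)=+1, (22|31)=-1; (−1)^{3·1·15}·(+1)^1·(-1)^3 = +1.
v=3: a=3^-3·(≡2), b=3^-1·(≡2) mod 3; (2|3)=-1, (2|3)=-1; (−1)^{-3·-1·1}·(-1)^-1·(-1)^-3 = -1.
(-17391, 61845 / ℚ) ramifies at {3, 19}: a division algebra.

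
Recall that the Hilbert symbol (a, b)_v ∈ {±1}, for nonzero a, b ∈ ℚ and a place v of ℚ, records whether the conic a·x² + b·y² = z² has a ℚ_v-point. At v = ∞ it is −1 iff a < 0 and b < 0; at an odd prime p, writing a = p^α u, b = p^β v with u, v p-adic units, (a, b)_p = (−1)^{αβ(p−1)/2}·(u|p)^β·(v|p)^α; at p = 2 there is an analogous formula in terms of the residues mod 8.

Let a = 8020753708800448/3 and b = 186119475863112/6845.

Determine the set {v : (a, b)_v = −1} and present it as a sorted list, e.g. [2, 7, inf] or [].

(a, b) ≡ (21, 5610) mod (ℚ^×)²; places V = {2, 3, 5, 7, 11, 17, 37, ∞}.
(a,b)_2: α=6, β=3; u≡5, v≡5 (mod 8); ε(u)ε(v)=0·0, αω(v)=6·1, βω(u)=3·1; sum ≡ 1  ⇒  -1.
(a,b)_∞: sgn(21)=+, sgn(5610)=+, so +1.
(a,b)_37: α=0, u≡12; β=-2, v≡18 (mod 37); (12|37)=+1, (18|37)=-1; sign (−1)^0·+1^-2·-1^0 = +1.
(a,b)_17: α=4, u≡15; β=3, v≡14 (mod 17); (15|17)=+1, (14|17)=-1; sign (−1)^0·+1^3·-1^4 = +1.
(a,b)_7: α=1, u≡5; β=0, v≡6 (mod 7); (5|7)=-1, (6|7)=-1; sign (−1)^0·-1^0·-1^1 = -1.
(a,b)_5: α=0, u≡1; β=-1, v≡3 (mod 5); (1|5)=+1, (3|5)=-1; sign (−1)^0·+1^-1·-1^0 = +1.
(a,b)_11: α=8, u≡2; β=7, v≡4 (mod 11); (2|11)=-1, (4|11)=+1; sign (−1)^0·-1^7·+1^8 = -1.
(a,b)_3: α=-1, u≡1; β=5, v≡1 (mod 3); (1|3)=+1, (1|3)=+1; sign (−1)^1·+1^5·+1^-1 = -1.
Ram(21, 5610) = {2, 3, 7, 11}; no ℚ_2-point on the conic.

[2, 3, 7, 11]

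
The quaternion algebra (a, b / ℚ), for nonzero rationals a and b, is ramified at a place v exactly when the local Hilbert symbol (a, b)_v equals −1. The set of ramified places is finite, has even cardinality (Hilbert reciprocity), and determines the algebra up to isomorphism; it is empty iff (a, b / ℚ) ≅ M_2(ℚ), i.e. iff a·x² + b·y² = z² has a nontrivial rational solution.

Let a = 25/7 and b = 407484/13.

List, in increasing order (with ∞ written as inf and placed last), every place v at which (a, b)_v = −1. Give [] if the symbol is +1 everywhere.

[2, 7, 11, 13]

(a, b) ≡ (7, 3003) mod (ℚ^×)²; places V = {2, 3, 5, 7, 11, 13, ∞}.
(a,b)_∞: sgn(7)=+, sgn(3003)=+, so +1.
(a,b)_7: α=-1, u≡4; β=3, v≡2 (mod 7); (4|7)=+1, (2|7)=+1; sign (−1)^1·+1^3·+1^-1 = -1.
(a,b)_13: α=0, u≡11; β=-1, v≡12 (mod 13); (11|13)=-1, (12|13)=+1; sign (−1)^0·-1^-1·+1^0 = -1.
(a,b)_5: α=2, u≡3; β=0, v≡3 (mod 5); (3|5)=-1, (3|5)=-1; sign (−1)^0·-1^0·-1^2 = +1.
(a,b)_2: α=0, β=2; u≡7, v≡3 (mod 8); ε(u)ε(v)=1·1, αω(v)=0·1, βω(u)=2·0; sum ≡ 1  ⇒  -1.
(a,b)_3: α=0, u≡1; β=3, v≡2 (mod 3); (1|3)=+1, (2|3)=-1; sign (−1)^0·+1^3·-1^0 = +1.
(a,b)_11: α=0, u≡2; β=1, v≡9 (mod 11); (2|11)=-1, (9|11)=+1; sign (−1)^0·-1^1·+1^0 = -1.
|Ram(7, 3003)| = 4, even; anisotropic at {2, 7, 11, 13}.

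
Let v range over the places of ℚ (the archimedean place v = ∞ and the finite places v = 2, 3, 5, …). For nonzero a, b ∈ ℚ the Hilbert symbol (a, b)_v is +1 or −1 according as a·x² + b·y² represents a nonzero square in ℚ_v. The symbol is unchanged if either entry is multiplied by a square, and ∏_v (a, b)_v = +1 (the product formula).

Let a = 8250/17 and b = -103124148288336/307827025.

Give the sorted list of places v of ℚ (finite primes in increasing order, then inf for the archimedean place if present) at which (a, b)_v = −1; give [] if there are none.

Mod squares: a ≡ 5610, b ≡ -21. Check v ∈ {∞, 2, 3, 5, 7, 11, 17, 23, 29, 31, 37}.
v=7: a=7^0·(≡6), b=7^3·(≡4) mod 7; (6|7)=-1, (4|7)=+1; (−1)^{0·3·3}·(-1)^3·(+1)^0 = -1.
v=29: a=29^0·(≡23), b=29^-2·(≡2) mod 29; (23|29)=+1, (2|29)=-1; (−1)^{0·-2·14}·(+1)^-2·(-1)^0 = +1.
v=3: a=3^1·(≡1), b=3^3·(≡2) mod 3; (1|3)=+1, (2|3)=-1; (−1)^{1·3·1}·(+1)^3·(-1)^1 = +1.
v=5: a=5^3·(≡3), b=5^-2·(≡4) mod 5; (3|5)=-1, (4|5)=+1; (−1)^{3·-2·2}·(-1)^-2·(+1)^3 = +1.
v=37: a=37^0·(≡13), b=37^2·(≡1) mod 37; (13|37)=-1, (1|37)=+1; (−1)^{0·2·18}·(-1)^2·(+1)^0 = +1.
v=23: a=23^0·(≡5), b=23^2·(≡3) mod 23; (5|23)=-1, (3|23)=+1; (−1)^{0·2·11}·(-1)^2·(+1)^0 = +1.
v=17: a=17^-1·(≡5), b=17^0·(≡15) mod 17; (5|17)=-1, (15|17)=+1; (−1)^{-1·0·8}·(-1)^0·(+1)^-1 = +1.
v=31: a=31^0·(≡13), b=31^2·(≡9) mod 31; (13|31)=-1, (9|31)=+1; (−1)^{0·2·15}·(-1)^2·(+1)^0 = +1.
v=∞: 5610 > 0 and -21 < 0  ⇒  (a,b)_∞ = +1.
v=11: a=11^1·(≡4), b=11^-4·(≡3) mod 11; (4|11)=+1, (3|11)=+1; (−1)^{1·-4·5}·(+1)^-4·(+1)^1 = +1.
v=2: v_2(a)=1, v_2(b)=4; units ≡ 5, 3 (mod 8); ε·ε+αω+βω = 0·1+1·1+4·1 ≡ 1  ⇒  (a,b)_2 = -1.
Ram(5610, -21) = {2, 7}; no ℚ_2-point on the conic.

[2, 7]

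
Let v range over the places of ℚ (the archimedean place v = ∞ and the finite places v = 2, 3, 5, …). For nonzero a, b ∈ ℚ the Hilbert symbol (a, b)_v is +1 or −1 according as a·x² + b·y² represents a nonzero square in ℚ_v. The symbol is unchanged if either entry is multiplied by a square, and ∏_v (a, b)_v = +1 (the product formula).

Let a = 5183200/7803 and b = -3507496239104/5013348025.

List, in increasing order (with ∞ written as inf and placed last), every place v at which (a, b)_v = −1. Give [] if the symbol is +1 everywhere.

(a, b) ≡ (38874, -29) mod (ℚ^×)²; places V = {2, 3, 5, 7, 11, 13, 17, 19, 29, 31, ∞}.
(a,b)_3: α=-3, u≡1; β=0, v≡1 (mod 3); (1|3)=+1, (1|3)=+1; sign (−1)^0·+1^0·+1^-3 = +1.
(a,b)_19: α=1, u≡13; β=2, v≡6 (mod 19); (13|19)=-1, (6|19)=+1; sign (−1)^0·-1^2·+1^1 = +1.
(a,b)_31: α=1, u≡5; β=0, v≡28 (mod 31); (5|31)=+1, (28|31)=+1; sign (−1)^0·+1^0·+1^1 = +1.
(a,b)_29: α=0, u≡15; β=1, v≡7 (mod 29); (15|29)=-1, (7|29)=+1; sign (−1)^0·-1^1·+1^0 = -1.
(a,b)_∞: sgn(38874)=+, sgn(-29)=−, so +1.
(a,b)_7: α=0, u≡3; β=-4, v≡5 (mod 7); (3|7)=-1, (5|7)=-1; sign (−1)^0·-1^-4·-1^0 = +1.
(a,b)_17: α=-2, u≡7; β=-4, v≡5 (mod 17); (7|17)=-1, (5|17)=-1; sign (−1)^0·-1^-4·-1^-2 = +1.
(a,b)_11: α=1, u≡1; β=2, v≡4 (mod 11); (1|11)=+1, (4|11)=+1; sign (−1)^0·+1^2·+1^1 = +1.
(a,b)_5: α=2, u≡1; β=-2, v≡1 (mod 5); (1|5)=+1, (1|5)=+1; sign (−1)^0·+1^-2·+1^2 = +1.
(a,b)_13: α=0, u≡3; β=2, v≡4 (mod 13); (3|13)=+1, (4|13)=+1; sign (−1)^0·+1^2·+1^0 = +1.
(a,b)_2: α=5, β=14; u≡5, v≡3 (mod 8); ε(u)ε(v)=0·1, αω(v)=5·1, βω(u)=14·1; sum ≡ 1  ⇒  -1.
(38874, -29 / ℚ) ramifies at {2, 29}: a division algebra.

[2, 29]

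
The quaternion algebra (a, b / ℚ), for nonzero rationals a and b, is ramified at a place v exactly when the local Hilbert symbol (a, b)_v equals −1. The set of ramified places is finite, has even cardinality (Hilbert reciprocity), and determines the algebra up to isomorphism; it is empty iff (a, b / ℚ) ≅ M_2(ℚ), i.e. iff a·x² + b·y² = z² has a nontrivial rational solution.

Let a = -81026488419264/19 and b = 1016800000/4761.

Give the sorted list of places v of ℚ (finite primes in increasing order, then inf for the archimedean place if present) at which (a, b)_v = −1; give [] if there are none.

[2, 41]

Mod squares: a ≡ -589, b ≡ 6355. Check v ∈ {∞, 2, 3, 5, 19, 23, 31, 41, 53}.
v=2: v_2(a)=6, v_2(b)=8; units ≡ 3, 3 (mod 8); ε·ε+αω+βω = 1·1+6·1+8·1 ≡ 1  ⇒  (a,b)_2 = -1.
v=19: a=19^-1·(≡9), b=19^0·(≡6) mod 19; (9|19)=+1, (6|19)=+1; (−1)^{-1·0·9}·(+1)^0·(+1)^-1 = +1.
v=31: a=31^3·(≡29), b=31^1·(≡25) mod 31; (29|31)=-1, (25|31)=+1; (−1)^{3·1·15}·(-1)^1·(+1)^3 = +1.
v=∞: -589 < 0 and 6355 > 0  ⇒  (a,b)_∞ = +1.
v=53: a=53^2·(≡17), b=53^0·(≡2) mod 53; (17|53)=+1, (2|53)=-1; (−1)^{2·0·26}·(+1)^0·(-1)^2 = +1.
v=3: a=3^2·(≡2), b=3^-2·(≡1) mod 3; (2|3)=-1, (1|3)=+1; (−1)^{2·-2·1}·(-1)^-2·(+1)^2 = +1.
v=5: a=5^0·(≡4), b=5^5·(≡1) mod 5; (4|5)=+1, (1|5)=+1; (−1)^{0·5·2}·(+1)^5·(+1)^0 = +1.
v=23: a=23^0·(≡9), b=23^-2·(≡17) mod 23; (9|23)=+1, (17|23)=-1; (−1)^{0·-2·11}·(+1)^-2·(-1)^0 = +1.
v=41: a=41^2·(≡3), b=41^1·(≡25) mod 41; (3|41)=-1, (25|41)=+1; (−1)^{2·1·20}·(-1)^1·(+1)^2 = -1.
|Ram(-589, 6355)| = 2, even; anisotropic at {2, 41}.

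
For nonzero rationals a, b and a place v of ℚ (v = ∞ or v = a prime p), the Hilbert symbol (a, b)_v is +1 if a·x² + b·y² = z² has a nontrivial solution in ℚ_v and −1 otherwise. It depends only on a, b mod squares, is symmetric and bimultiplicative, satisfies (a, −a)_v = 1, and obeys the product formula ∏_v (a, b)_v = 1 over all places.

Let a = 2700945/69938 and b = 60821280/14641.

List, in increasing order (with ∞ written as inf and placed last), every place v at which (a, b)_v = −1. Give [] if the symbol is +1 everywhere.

(a, b) ≡ (7410, 130) mod (ℚ^×)²; places V = {2, 3, 5, 11, 13, 17, 19, ∞}.
(a,b)_11: α=-2, u≡10; β=-4, v≡3 (mod 11); (10|11)=-1, (3|11)=+1; sign (−1)^0·-1^-4·+1^-2 = +1.
(a,b)_∞: sgn(7410)=+, sgn(130)=+, so +1.
(a,b)_17: α=-2, u≡9; β=0, v≡10 (mod 17); (9|17)=+1, (10|17)=-1; sign (−1)^0·+1^0·-1^-2 = +1.
(a,b)_13: α=1, u≡7; β=1, v≡1 (mod 13); (7|13)=-1, (1|13)=+1; sign (−1)^0·-1^1·+1^1 = -1.
(a,b)_19: α=1, u≡3; β=2, v≡11 (mod 19); (3|19)=-1, (11|19)=+1; sign (−1)^0·-1^2·+1^1 = +1.
(a,b)_5: α=1, u≡3; β=1, v≡1 (mod 5); (3|5)=-1, (1|5)=+1; sign (−1)^0·-1^1·+1^1 = -1.
(a,b)_3: α=7, u≡1; β=4, v≡1 (mod 3); (1|3)=+1, (1|3)=+1; sign (−1)^0·+1^4·+1^7 = +1.
(a,b)_2: α=-1, β=5; u≡1, v≡1 (mod 8); ε(u)ε(v)=0·0, αω(v)=-1·0, βω(u)=5·0; sum ≡ 0  ⇒  +1.
(7410, 130 / ℚ) ramifies at {5, 13}: a division algebra.

[5, 13]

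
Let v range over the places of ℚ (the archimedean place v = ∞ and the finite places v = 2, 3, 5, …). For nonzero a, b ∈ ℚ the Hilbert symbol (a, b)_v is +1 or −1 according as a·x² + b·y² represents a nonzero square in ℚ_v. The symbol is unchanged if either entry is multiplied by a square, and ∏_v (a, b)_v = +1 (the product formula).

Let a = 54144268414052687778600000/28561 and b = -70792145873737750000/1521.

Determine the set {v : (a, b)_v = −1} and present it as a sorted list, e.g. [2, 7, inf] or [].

[7, 11, 29, 31]

(a, b) ≡ (142635185, -2032639) mod (ℚ^×)²; places V = {2, 3, 5, 7, 11, 13, 17, 19, 29, 31, 37, ∞}.
(a,b)_2: α=6, β=4; u≡1, v≡1 (mod 8); ε(u)ε(v)=0·0, αω(v)=6·0, βω(u)=4·0; sum ≡ 0  ⇒  +1.
(a,b)_5: α=5, u≡2; β=6, v≡4 (mod 5); (2|5)=-1, (4|5)=+1; sign (−1)^0·-1^6·+1^5 = +1.
(a,b)_17: α=1, u≡6; β=1, v≡12 (mod 17); (6|17)=-1, (12|17)=-1; sign (−1)^0·-1^1·-1^1 = +1.
(a,b)_29: α=4, u≡10; β=3, v≡12 (mod 29); (10|29)=-1, (12|29)=-1; sign (−1)^0·-1^3·-1^4 = -1.
(a,b)_31: α=1, u≡27; β=1, v≡29 (mod 31); (27|31)=-1, (29|31)=-1; sign (−1)^1·-1^1·-1^1 = -1.
(a,b)_13: α=-4, u≡9; β=-2, v≡8 (mod 13); (9|13)=+1, (8|13)=-1; sign (−1)^0·+1^-2·-1^-4 = +1.
(a,b)_37: α=3, u≡27; β=2, v≡16 (mod 37); (27|37)=+1, (16|37)=+1; sign (−1)^0·+1^2·+1^3 = +1.
(a,b)_∞: sgn(142635185)=+, sgn(-2032639)=−, so +1.
(a,b)_11: α=3, u≡8; β=2, v≡10 (mod 11); (8|11)=-1, (10|11)=-1; sign (−1)^0·-1^2·-1^3 = -1.
(a,b)_3: α=4, u≡2; β=-2, v≡2 (mod 3); (2|3)=-1, (2|3)=-1; sign (−1)^0·-1^-2·-1^4 = +1.
(a,b)_7: α=1, u≡1; β=1, v≡4 (mod 7); (1|7)=+1, (4|7)=+1; sign (−1)^1·+1^1·+1^1 = -1.
(a,b)_19: α=1, u≡17; β=1, v≡10 (mod 19); (17|19)=+1, (10|19)=-1; sign (−1)^1·+1^1·-1^1 = +1.
(142635185, -2032639 / ℚ) ramifies at {7, 11, 29, 31}: a division algebra.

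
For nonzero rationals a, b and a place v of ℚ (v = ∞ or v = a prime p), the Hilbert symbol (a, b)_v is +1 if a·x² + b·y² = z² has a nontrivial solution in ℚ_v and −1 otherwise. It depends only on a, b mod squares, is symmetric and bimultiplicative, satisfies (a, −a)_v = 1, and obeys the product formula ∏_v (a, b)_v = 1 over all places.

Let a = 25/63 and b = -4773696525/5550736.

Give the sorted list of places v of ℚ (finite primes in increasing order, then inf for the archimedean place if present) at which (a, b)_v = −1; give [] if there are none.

[2, 13]

Mod squares: a ≡ 7, b ≡ -13949. Check v ∈ {∞, 2, 3, 5, 7, 13, 19, 29, 31, 37}.
v=5: a=5^2·(≡2), b=5^2·(≡4) mod 5; (2|5)=-1, (4|5)=+1; (−1)^{2·2·2}·(-1)^2·(+1)^2 = +1.
v=19: a=19^0·(≡1), b=19^-2·(≡17) mod 19; (1|19)=+1, (17|19)=+1; (−1)^{0·-2·9}·(+1)^-2·(+1)^0 = +1.
v=37: a=37^0·(≡28), b=37^1·(≡21) mod 37; (28|37)=+1, (21|37)=+1; (−1)^{0·1·18}·(+1)^1·(+1)^0 = +1.
v=2: v_2(a)=0, v_2(b)=-4; units ≡ 7, 3 (mod 8); ε·ε+αω+βω = 1·1+0·1+-4·0 ≡ 1  ⇒  (a,b)_2 = -1.
v=13: a=13^0·(≡7), b=13^3·(≡11) mod 13; (7|13)=-1, (11|13)=-1; (−1)^{0·3·6}·(-1)^3·(-1)^0 = -1.
v=7: a=7^-1·(≡2), b=7^0·(≡2) mod 7; (2|7)=+1, (2|7)=+1; (−1)^{-1·0·3}·(+1)^0·(+1)^-1 = +1.
v=∞: 7 > 0 and -13949 < 0  ⇒  (a,b)_∞ = +1.
v=31: a=31^0·(≡25), b=31^-2·(≡14) mod 31; (25|31)=+1, (14|31)=+1; (−1)^{0·-2·15}·(+1)^-2·(+1)^0 = +1.
v=29: a=29^0·(≡5), b=29^1·(≡15) mod 29; (5|29)=+1, (15|29)=-1; (−1)^{0·1·14}·(+1)^1·(-1)^0 = +1.
v=3: a=3^-2·(≡1), b=3^4·(≡1) mod 3; (1|3)=+1, (1|3)=+1; (−1)^{-2·4·1}·(+1)^4·(+1)^-2 = +1.
(7, -13949 / ℚ) ramifies at {2, 13}: a division algebra.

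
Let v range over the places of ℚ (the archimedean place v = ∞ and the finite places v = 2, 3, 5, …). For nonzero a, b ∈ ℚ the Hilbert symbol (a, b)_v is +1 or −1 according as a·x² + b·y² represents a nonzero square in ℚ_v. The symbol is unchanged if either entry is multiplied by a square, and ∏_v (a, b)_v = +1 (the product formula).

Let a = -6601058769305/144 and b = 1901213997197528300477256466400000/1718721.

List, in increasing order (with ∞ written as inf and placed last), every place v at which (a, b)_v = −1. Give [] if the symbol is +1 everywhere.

[2, 5, 7, 13, 17, 43]

(a, b) ≡ (-322805945, 16835) mod (ℚ^×)²; places V = {2, 3, 5, 7, 11, 13, 17, 19, 23, 31, 37, 43, ∞}.
(a,b)_5: α=1, u≡1; β=5, v≡3 (mod 5); (1|5)=+1, (3|5)=-1; sign (−1)^0·+1^5·-1^1 = -1.
(a,b)_23: α=0, u≡7; β=-2, v≡15 (mod 23); (7|23)=-1, (15|23)=-1; sign (−1)^0·-1^-2·-1^0 = +1.
(a,b)_7: α=1, u≡2; β=5, v≡1 (mod 7); (2|7)=+1, (1|7)=+1; sign (−1)^1·+1^5·+1^1 = -1.
(a,b)_31: α=1, u≡22; β=2, v≡8 (mod 31); (22|31)=-1, (8|31)=+1; sign (−1)^0·-1^2·+1^1 = +1.
(a,b)_43: α=1, u≡21; β=2, v≡37 (mod 43); (21|43)=+1, (37|43)=-1; sign (−1)^0·+1^2·-1^1 = -1.
(a,b)_17: α=1, u≡11; β=2, v≡12 (mod 17); (11|17)=-1, (12|17)=-1; sign (−1)^0·-1^2·-1^1 = -1.
(a,b)_∞: sgn(-322805945)=−, sgn(16835)=+, so +1.
(a,b)_19: α=0, u≡14; β=-2, v≡1 (mod 19); (14|19)=-1, (1|19)=+1; sign (−1)^0·-1^-2·+1^0 = +1.
(a,b)_37: α=1, u≡12; β=3, v≡7 (mod 37); (12|37)=+1, (7|37)=+1; sign (−1)^0·+1^3·+1^1 = +1.
(a,b)_2: α=-4, β=8; u≡7, v≡3 (mod 8); ε(u)ε(v)=1·1, αω(v)=-4·1, βω(u)=8·0; sum ≡ 1  ⇒  -1.
(a,b)_13: α=2, u≡11; β=5, v≡2 (mod 13); (11|13)=-1, (2|13)=-1; sign (−1)^0·-1^5·-1^2 = -1.
(a,b)_3: α=-2, u≡1; β=-2, v≡2 (mod 3); (1|3)=+1, (2|3)=-1; sign (−1)^0·+1^-2·-1^-2 = +1.
(a,b)_11: α=3, u≡1; β=4, v≡4 (mod 11); (1|11)=+1, (4|11)=+1; sign (−1)^0·+1^4·+1^3 = +1.
(-322805945, 16835 / ℚ) ramifies at {2, 5, 7, 13, 17, 43}: a division algebra.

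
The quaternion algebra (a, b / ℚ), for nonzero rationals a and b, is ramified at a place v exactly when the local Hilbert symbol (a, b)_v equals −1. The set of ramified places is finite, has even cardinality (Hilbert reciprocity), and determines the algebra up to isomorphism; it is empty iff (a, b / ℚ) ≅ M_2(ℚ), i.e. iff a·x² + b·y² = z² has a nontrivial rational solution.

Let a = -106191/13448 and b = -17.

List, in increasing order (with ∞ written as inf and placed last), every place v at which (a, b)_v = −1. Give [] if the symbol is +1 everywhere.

(a, b) ≡ (-2622, -17) mod (ℚ^×)²; places V = {2, 3, 17, 19, 23, 41, ∞}.
(a,b)_∞: sgn(-2622)=−, sgn(-17)=−, so -1.
(a,b)_41: α=-2, u≡5; β=0, v≡24 (mod 41); (5|41)=+1, (24|41)=-1; sign (−1)^0·+1^0·-1^-2 = +1.
(a,b)_2: α=-3, β=0; u≡1, v≡7 (mod 8); ε(u)ε(v)=0·1, αω(v)=-3·0, βω(u)=0·0; sum ≡ 0  ⇒  +1.
(a,b)_23: α=1, u≡9; β=0, v≡6 (mod 23); (9|23)=+1, (6|23)=+1; sign (−1)^0·+1^0·+1^1 = +1.
(a,b)_19: α=1, u≡15; β=0, v≡2 (mod 19); (15|19)=-1, (2|19)=-1; sign (−1)^0·-1^0·-1^1 = -1.
(a,b)_17: α=0, u≡8; β=1, v≡16 (mod 17); (8|17)=+1, (16|17)=+1; sign (−1)^0·+1^1·+1^0 = +1.
(a,b)_3: α=5, u≡2; β=0, v≡1 (mod 3); (2|3)=-1, (1|3)=+1; sign (−1)^0·-1^0·+1^5 = +1.
Ram(-2622, -17) = {19, ∞}; no ℚ_19-point on the conic.

[19, inf]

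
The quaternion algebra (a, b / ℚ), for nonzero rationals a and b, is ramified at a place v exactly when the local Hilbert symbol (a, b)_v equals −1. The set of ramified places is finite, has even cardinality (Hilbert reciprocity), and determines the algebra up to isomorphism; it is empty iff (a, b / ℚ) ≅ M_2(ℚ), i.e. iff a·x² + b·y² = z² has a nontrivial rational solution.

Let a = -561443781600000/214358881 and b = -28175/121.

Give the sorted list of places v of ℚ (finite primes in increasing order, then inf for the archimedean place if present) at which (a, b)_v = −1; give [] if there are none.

[5, 17, 23, inf]

Mod squares: a ≡ -737035, b ≡ -23. Check v ∈ {∞, 2, 3, 5, 7, 11, 13, 17, 23, 29}.
v=3: a=3^2·(≡2), b=3^0·(≡1) mod 3; (2|3)=-1, (1|3)=+1; (−1)^{2·0·1}·(-1)^0·(+1)^2 = +1.
v=13: a=13^1·(≡7), b=13^0·(≡12) mod 13; (7|13)=-1, (12|13)=+1; (−1)^{1·0·6}·(-1)^0·(+1)^1 = +1.
v=11: a=11^-8·(≡9), b=11^-2·(≡7) mod 11; (9|11)=+1, (7|11)=-1; (−1)^{-8·-2·5}·(+1)^-2·(-1)^-8 = +1.
v=∞: -737035 < 0 and -23 < 0  ⇒  (a,b)_∞ = -1.
v=29: a=29^1·(≡14), b=29^0·(≡20) mod 29; (14|29)=-1, (20|29)=+1; (−1)^{1·0·14}·(-1)^0·(+1)^1 = +1.
v=17: a=17^1·(≡14), b=17^0·(≡14) mod 17; (14|17)=-1, (14|17)=-1; (−1)^{1·0·8}·(-1)^0·(-1)^1 = -1.
v=5: a=5^5·(≡3), b=5^2·(≡3) mod 5; (3|5)=-1, (3|5)=-1; (−1)^{5·2·2}·(-1)^2·(-1)^5 = -1.
v=2: v_2(a)=8, v_2(b)=0; units ≡ 5, 1 (mod 8); ε·ε+αω+βω = 0·0+8·0+0·1 ≡ 0  ⇒  (a,b)_2 = +1.
v=23: a=23^3·(≡11), b=23^1·(≡22) mod 23; (11|23)=-1, (22|23)=-1; (−1)^{3·1·11}·(-1)^1·(-1)^3 = -1.
v=7: a=7^0·(≡1), b=7^2·(≡3) mod 7; (1|7)=+1, (3|7)=-1; (−1)^{0·2·3}·(+1)^2·(-1)^0 = +1.
|Ram(-737035, -23)| = 4, even; anisotropic at {5, 17, 23, ∞}.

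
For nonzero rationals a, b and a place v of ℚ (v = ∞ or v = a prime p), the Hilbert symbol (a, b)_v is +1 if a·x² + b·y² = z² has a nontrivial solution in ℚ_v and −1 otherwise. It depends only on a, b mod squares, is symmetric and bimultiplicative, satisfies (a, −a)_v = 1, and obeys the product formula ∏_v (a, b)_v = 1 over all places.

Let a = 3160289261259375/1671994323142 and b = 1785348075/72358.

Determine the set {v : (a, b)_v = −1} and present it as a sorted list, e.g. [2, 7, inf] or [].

(a, b) ≡ (8970, 1794) mod (ℚ^×)²; places V = {2, 3, 5, 7, 11, 13, 17, 19, 23, 41, ∞}.
(a,b)_5: α=5, u≡4; β=2, v≡1 (mod 5); (4|5)=+1, (1|5)=+1; sign (−1)^0·+1^2·+1^5 = +1.
(a,b)_∞: sgn(8970)=+, sgn(1794)=+, so +1.
(a,b)_13: α=-1, u≡10; β=-1, v≡2 (mod 13); (10|13)=+1, (2|13)=-1; sign (−1)^0·+1^-1·-1^-1 = -1.
(a,b)_11: α=-4, u≡1; β=-2, v≡4 (mod 11); (1|11)=+1, (4|11)=+1; sign (−1)^0·+1^-2·+1^-4 = +1.
(a,b)_23: α=-3, u≡5; β=-1, v≡3 (mod 23); (5|23)=-1, (3|23)=+1; sign (−1)^1·-1^-1·+1^-3 = +1.
(a,b)_2: α=-1, β=-1; u≡5, v≡1 (mod 8); ε(u)ε(v)=0·0, αω(v)=-1·0, βω(u)=-1·1; sum ≡ 1  ⇒  -1.
(a,b)_19: α=-2, u≡12; β=0, v≡10 (mod 19); (12|19)=-1, (10|19)=-1; sign (−1)^0·-1^0·-1^-2 = +1.
(a,b)_3: α=1, u≡2; β=1, v≡1 (mod 3); (2|3)=-1, (1|3)=+1; sign (−1)^1·-1^1·+1^1 = +1.
(a,b)_17: α=4, u≡5; β=2, v≡16 (mod 17); (5|17)=-1, (16|17)=+1; sign (−1)^0·-1^2·+1^4 = +1.
(a,b)_7: α=4, u≡5; β=2, v≡4 (mod 7); (5|7)=-1, (4|7)=+1; sign (−1)^0·-1^2·+1^4 = +1.
(a,b)_41: α=2, u≡33; β=2, v≡16 (mod 41); (33|41)=+1, (16|41)=+1; sign (−1)^0·+1^2·+1^2 = +1.
|Ram(8970, 1794)| = 2, even; anisotropic at {2, 13}.

[2, 13]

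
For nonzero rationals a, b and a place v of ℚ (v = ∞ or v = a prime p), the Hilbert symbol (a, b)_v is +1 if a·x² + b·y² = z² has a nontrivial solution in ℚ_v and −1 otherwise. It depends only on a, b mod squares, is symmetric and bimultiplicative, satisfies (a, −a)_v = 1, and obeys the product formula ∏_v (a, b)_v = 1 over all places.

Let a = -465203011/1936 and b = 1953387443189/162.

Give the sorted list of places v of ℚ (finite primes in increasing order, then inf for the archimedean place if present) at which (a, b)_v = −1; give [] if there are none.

Mod squares: a ≡ -91, b ≡ 4522. Check v ∈ {∞, 2, 3, 7, 11, 13, 17, 19}.
v=17: a=17^2·(≡10), b=17^3·(≡3) mod 17; (10|17)=-1, (3|17)=-1; (−1)^{2·3·8}·(-1)^3·(-1)^2 = -1.
v=7: a=7^3·(≡2), b=7^3·(≡1) mod 7; (2|7)=+1, (1|7)=+1; (−1)^{3·3·3}·(+1)^3·(+1)^3 = -1.
v=∞: -91 < 0 and 4522 > 0  ⇒  (a,b)_∞ = +1.
v=19: a=19^2·(≡7), b=19^3·(≡13) mod 19; (7|19)=+1, (13|19)=-1; (−1)^{2·3·9}·(+1)^3·(-1)^2 = +1.
v=3: a=3^0·(≡2), b=3^-4·(≡1) mod 3; (2|3)=-1, (1|3)=+1; (−1)^{0·-4·1}·(-1)^-4·(+1)^0 = +1.
v=13: a=13^1·(≡7), b=13^2·(≡2) mod 13; (7|13)=-1, (2|13)=-1; (−1)^{1·2·6}·(-1)^2·(-1)^1 = -1.
v=11: a=11^-2·(≡7), b=11^0·(≡9) mod 11; (7|11)=-1, (9|11)=+1; (−1)^{-2·0·5}·(-1)^0·(+1)^-2 = +1.
v=2: v_2(a)=-4, v_2(b)=-1; units ≡ 5, 5 (mod 8); ε·ε+αω+βω = 0·0+-4·1+-1·1 ≡ 1  ⇒  (a,b)_2 = -1.
Ram(-91, 4522) = {2, 7, 13, 17}; no ℚ_2-point on the conic.

[2, 7, 13, 17]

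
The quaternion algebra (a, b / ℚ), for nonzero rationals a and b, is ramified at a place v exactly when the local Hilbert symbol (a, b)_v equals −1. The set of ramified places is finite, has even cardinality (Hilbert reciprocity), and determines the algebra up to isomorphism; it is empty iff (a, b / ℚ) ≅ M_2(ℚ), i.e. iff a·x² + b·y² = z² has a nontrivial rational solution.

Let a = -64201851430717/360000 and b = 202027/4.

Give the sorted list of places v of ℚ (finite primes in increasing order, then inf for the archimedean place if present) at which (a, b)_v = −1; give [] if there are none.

[2, 13]

Mod squares: a ≡ -13, b ≡ 4123. Check v ∈ {∞, 2, 3, 5, 7, 11, 13, 19, 31}.
v=11: a=11^2·(≡3), b=11^0·(≡3) mod 11; (3|11)=+1, (3|11)=+1; (−1)^{2·0·5}·(+1)^0·(+1)^2 = +1.
v=7: a=7^6·(≡4), b=7^3·(≡2) mod 7; (4|7)=+1, (2|7)=+1; (−1)^{6·3·3}·(+1)^3·(+1)^6 = +1.
v=13: a=13^1·(≡3), b=13^0·(≡5) mod 13; (3|13)=+1, (5|13)=-1; (−1)^{1·0·6}·(+1)^0·(-1)^1 = -1.
v=3: a=3^-2·(≡2), b=3^0·(≡1) mod 3; (2|3)=-1, (1|3)=+1; (−1)^{-2·0·1}·(-1)^0·(+1)^-2 = +1.
v=2: v_2(a)=-6, v_2(b)=-2; units ≡ 3, 3 (mod 8); ε·ε+αω+βω = 1·1+-6·1+-2·1 ≡ 1  ⇒  (a,b)_2 = -1.
v=∞: -13 < 0 and 4123 > 0  ⇒  (a,b)_∞ = +1.
v=31: a=31^2·(≡14), b=31^1·(≡25) mod 31; (14|31)=+1, (25|31)=+1; (−1)^{2·1·15}·(+1)^1·(+1)^2 = +1.
v=19: a=19^2·(≡9), b=19^1·(≡3) mod 19; (9|19)=+1, (3|19)=-1; (−1)^{2·1·9}·(+1)^1·(-1)^2 = +1.
v=5: a=5^-4·(≡3), b=5^0·(≡3) mod 5; (3|5)=-1, (3|5)=-1; (−1)^{-4·0·2}·(-1)^0·(-1)^-4 = +1.
|Ram(-13, 4123)| = 2, even; anisotropic at {2, 13}.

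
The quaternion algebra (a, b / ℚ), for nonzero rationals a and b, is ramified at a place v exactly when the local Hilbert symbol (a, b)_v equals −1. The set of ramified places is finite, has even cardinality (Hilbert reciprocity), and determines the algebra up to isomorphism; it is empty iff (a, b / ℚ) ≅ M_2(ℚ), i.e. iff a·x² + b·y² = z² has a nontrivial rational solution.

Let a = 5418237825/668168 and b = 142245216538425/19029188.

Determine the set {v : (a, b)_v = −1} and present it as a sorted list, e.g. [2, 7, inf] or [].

Mod squares: a ≡ 546, b ≡ 561. Check v ∈ {∞, 2, 3, 5, 7, 11, 13, 17, 23}.
v=5: a=5^2·(≡1), b=5^2·(≡4) mod 5; (1|5)=+1, (4|5)=+1; (−1)^{2·2·2}·(+1)^2·(+1)^2 = +1.
v=3: a=3^9·(≡2), b=3^7·(≡1) mod 3; (2|3)=-1, (1|3)=+1; (−1)^{9·7·1}·(-1)^7·(+1)^9 = +1.
v=17: a=17^-4·(≡15), b=17^-1·(≡2) mod 17; (15|17)=+1, (2|17)=+1; (−1)^{-4·-1·8}·(+1)^-1·(+1)^-4 = +1.
v=11: a=11^2·(≡6), b=11^1·(≡8) mod 11; (6|11)=-1, (8|11)=-1; (−1)^{2·1·5}·(-1)^1·(-1)^2 = -1.
v=∞: 546 > 0 and 561 > 0  ⇒  (a,b)_∞ = +1.
v=13: a=13^1·(≡9), b=13^6·(≡11) mod 13; (9|13)=+1, (11|13)=-1; (−1)^{1·6·6}·(+1)^6·(-1)^1 = -1.
v=7: a=7^1·(≡2), b=7^2·(≡2) mod 7; (2|7)=+1, (2|7)=+1; (−1)^{1·2·3}·(+1)^2·(+1)^1 = +1.
v=2: v_2(a)=-3, v_2(b)=-2; units ≡ 1, 1 (mod 8); ε·ε+αω+βω = 0·0+-3·0+-2·0 ≡ 0  ⇒  (a,b)_2 = +1.
v=23: a=23^0·(≡11), b=23^-4·(≡13) mod 23; (11|23)=-1, (13|23)=+1; (−1)^{0·-4·11}·(-1)^-4·(+1)^0 = +1.
(546, 561 / ℚ) ramifies at {11, 13}: a division algebra.

[11, 13]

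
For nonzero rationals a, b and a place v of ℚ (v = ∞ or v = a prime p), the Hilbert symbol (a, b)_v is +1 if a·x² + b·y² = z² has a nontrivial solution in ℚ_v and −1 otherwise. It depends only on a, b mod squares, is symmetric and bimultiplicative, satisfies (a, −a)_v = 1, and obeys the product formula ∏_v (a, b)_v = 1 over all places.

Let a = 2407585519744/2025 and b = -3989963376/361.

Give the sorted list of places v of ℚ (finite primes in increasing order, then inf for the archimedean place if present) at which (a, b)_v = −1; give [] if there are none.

(a, b) ≡ (34, -565471) mod (ℚ^×)²; places V = {2, 3, 5, 7, 17, 19, 29, 31, 37, ∞}.
(a,b)_19: α=0, u≡12; β=-2, v≡11 (mod 19); (12|19)=-1, (11|19)=+1; sign (−1)^0·-1^-2·+1^0 = +1.
(a,b)_17: α=1, u≡9; β=1, v≡10 (mod 17); (9|17)=+1, (10|17)=-1; sign (−1)^0·+1^1·-1^1 = -1.
(a,b)_2: α=7, β=4; u≡1, v≡1 (mod 8); ε(u)ε(v)=0·0, αω(v)=7·0, βω(u)=4·0; sum ≡ 0  ⇒  +1.
(a,b)_29: α=2, u≡1; β=1, v≡8 (mod 29); (1|29)=+1, (8|29)=-1; sign (−1)^0·+1^1·-1^2 = +1.
(a,b)_5: α=-2, u≡4; β=0, v≡4 (mod 5); (4|5)=+1, (4|5)=+1; sign (−1)^0·+1^0·+1^-2 = +1.
(a,b)_31: α=2, u≡12; β=1, v≡14 (mod 31); (12|31)=-1, (14|31)=+1; sign (−1)^0·-1^1·+1^2 = -1.
(a,b)_7: α=0, u≡3; β=2, v≡3 (mod 7); (3|7)=-1, (3|7)=-1; sign (−1)^0·-1^2·-1^0 = +1.
(a,b)_∞: sgn(34)=+, sgn(-565471)=−, so +1.
(a,b)_3: α=-4, u≡1; β=2, v≡2 (mod 3); (1|3)=+1, (2|3)=-1; sign (−1)^0·+1^2·-1^-4 = +1.
(a,b)_37: α=2, u≡7; β=1, v≡14 (mod 37); (7|37)=+1, (14|37)=-1; sign (−1)^0·+1^1·-1^2 = +1.
Ram(34, -565471) = {17, 31}; no ℚ_17-point on the conic.

[17, 31]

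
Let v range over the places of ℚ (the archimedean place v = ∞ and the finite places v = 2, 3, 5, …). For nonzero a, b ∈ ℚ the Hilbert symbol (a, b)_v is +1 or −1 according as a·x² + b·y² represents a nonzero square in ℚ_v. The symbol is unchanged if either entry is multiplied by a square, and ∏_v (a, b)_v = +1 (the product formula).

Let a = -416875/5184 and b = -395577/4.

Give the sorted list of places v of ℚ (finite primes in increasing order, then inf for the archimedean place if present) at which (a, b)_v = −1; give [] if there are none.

Mod squares: a ≡ -667, b ≡ -897. Check v ∈ {∞, 2, 3, 5, 7, 13, 23, 29}.
v=2: v_2(a)=-6, v_2(b)=-2; units ≡ 5, 7 (mod 8); ε·ε+αω+βω = 0·1+-6·0+-2·1 ≡ 0  ⇒  (a,b)_2 = +1.
v=∞: -667 < 0 and -897 < 0  ⇒  (a,b)_∞ = -1.
v=23: a=23^1·(≡5), b=23^1·(≡7) mod 23; (5|23)=-1, (7|23)=-1; (−1)^{1·1·11}·(-1)^1·(-1)^1 = -1.
v=29: a=29^1·(≡7), b=29^0·(≡3) mod 29; (7|29)=+1, (3|29)=-1; (−1)^{1·0·14}·(+1)^0·(-1)^1 = -1.
v=3: a=3^-4·(≡2), b=3^3·(≡1) mod 3; (2|3)=-1, (1|3)=+1; (−1)^{-4·3·1}·(-1)^3·(+1)^-4 = -1.
v=5: a=5^4·(≡2), b=5^0·(≡2) mod 5; (2|5)=-1, (2|5)=-1; (−1)^{4·0·2}·(-1)^0·(-1)^4 = +1.
v=7: a=7^0·(≡6), b=7^2·(≡3) mod 7; (6|7)=-1, (3|7)=-1; (−1)^{0·2·3}·(-1)^2·(-1)^0 = +1.
v=13: a=13^0·(≡10), b=13^1·(≡1) mod 13; (10|13)=+1, (1|13)=+1; (−1)^{0·1·6}·(+1)^1·(+1)^0 = +1.
(-667, -897 / ℚ) ramifies at {3, 23, 29, ∞}: a division algebra.

[3, 23, 29, inf]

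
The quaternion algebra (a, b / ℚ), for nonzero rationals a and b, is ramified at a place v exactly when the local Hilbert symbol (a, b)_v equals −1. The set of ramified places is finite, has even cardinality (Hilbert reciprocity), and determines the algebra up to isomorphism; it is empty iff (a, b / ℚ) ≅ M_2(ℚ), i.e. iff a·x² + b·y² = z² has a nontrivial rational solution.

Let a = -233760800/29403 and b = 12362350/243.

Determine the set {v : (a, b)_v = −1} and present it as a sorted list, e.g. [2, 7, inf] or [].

[3, 7, 11, 19]

(a, b) ≡ (-10374, 8778) mod (ℚ^×)²; places V = {2, 3, 5, 7, 11, 13, 19, ∞}.
(a,b)_3: α=-5, u≡1; β=-5, v≡1 (mod 3); (1|3)=+1, (1|3)=+1; sign (−1)^1·+1^-5·+1^-5 = -1.
(a,b)_∞: sgn(-10374)=−, sgn(8778)=+, so +1.
(a,b)_19: α=1, u≡6; β=1, v≡6 (mod 19); (6|19)=+1, (6|19)=+1; sign (−1)^1·+1^1·+1^1 = -1.
(a,b)_11: α=-2, u≡2; β=1, v≡2 (mod 11); (2|11)=-1, (2|11)=-1; sign (−1)^0·-1^1·-1^-2 = -1.
(a,b)_13: α=3, u≡7; β=2, v≡10 (mod 13); (7|13)=-1, (10|13)=+1; sign (−1)^0·-1^2·+1^3 = +1.
(a,b)_2: α=5, β=1; u≡5, v≡5 (mod 8); ε(u)ε(v)=0·0, αω(v)=5·1, βω(u)=1·1; sum ≡ 0  ⇒  +1.
(a,b)_5: α=2, u≡1; β=2, v≡3 (mod 5); (1|5)=+1, (3|5)=-1; sign (−1)^0·+1^2·-1^2 = +1.
(a,b)_7: α=1, u≡1; β=1, v≡4 (mod 7); (1|7)=+1, (4|7)=+1; sign (−1)^1·+1^1·+1^1 = -1.
|Ram(-10374, 8778)| = 4, even; anisotropic at {3, 7, 11, 19}.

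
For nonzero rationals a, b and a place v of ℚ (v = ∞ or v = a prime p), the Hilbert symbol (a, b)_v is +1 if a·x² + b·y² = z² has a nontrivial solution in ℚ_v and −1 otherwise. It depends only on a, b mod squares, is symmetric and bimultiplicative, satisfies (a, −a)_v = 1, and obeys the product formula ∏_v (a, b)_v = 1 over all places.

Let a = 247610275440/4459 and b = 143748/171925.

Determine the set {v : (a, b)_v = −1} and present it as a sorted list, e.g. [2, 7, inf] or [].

(a, b) ≡ (13498485, 429) mod (ℚ^×)²; places V = {2, 3, 5, 7, 11, 13, 17, 19, 23, 29, 31, ∞}.
(a,b)_3: α=1, u≡2; β=3, v≡2 (mod 3); (2|3)=-1, (2|3)=-1; sign (−1)^1·-1^3·-1^1 = -1.
(a,b)_19: α=2, u≡4; β=0, v≡1 (mod 19); (4|19)=+1, (1|19)=+1; sign (−1)^0·+1^0·+1^2 = +1.
(a,b)_11: α=1, u≡2; β=3, v≡7 (mod 11); (2|11)=-1, (7|11)=-1; sign (−1)^1·-1^3·-1^1 = -1.
(a,b)_31: α=1, u≡28; β=0, v≡30 (mod 31); (28|31)=+1, (30|31)=-1; sign (−1)^0·+1^0·-1^1 = -1.
(a,b)_7: α=-3, u≡4; β=0, v≡2 (mod 7); (4|7)=+1, (2|7)=+1; sign (−1)^0·+1^0·+1^-3 = +1.
(a,b)_23: α=0, u≡11; β=-2, v≡7 (mod 23); (11|23)=-1, (7|23)=-1; sign (−1)^0·-1^-2·-1^0 = +1.
(a,b)_29: α=1, u≡12; β=0, v≡13 (mod 29); (12|29)=-1, (13|29)=+1; sign (−1)^0·-1^0·+1^1 = +1.
(a,b)_13: α=-1, u≡12; β=-1, v≡5 (mod 13); (12|13)=+1, (5|13)=-1; sign (−1)^0·+1^-1·-1^-1 = -1.
(a,b)_5: α=1, u≡2; β=-2, v≡4 (mod 5); (2|5)=-1, (4|5)=+1; sign (−1)^0·-1^-2·+1^1 = +1.
(a,b)_17: α=2, u≡9; β=0, v≡16 (mod 17); (9|17)=+1, (16|17)=+1; sign (−1)^0·+1^0·+1^2 = +1.
(a,b)_2: α=4, β=2; u≡5, v≡5 (mod 8); ε(u)ε(v)=0·0, αω(v)=4·1, βω(u)=2·1; sum ≡ 0  ⇒  +1.
(a,b)_∞: sgn(13498485)=+, sgn(429)=+, so +1.
Ram(13498485, 429) = {3, 11, 13, 31}; no ℚ_3-point on the conic.

[3, 11, 13, 31]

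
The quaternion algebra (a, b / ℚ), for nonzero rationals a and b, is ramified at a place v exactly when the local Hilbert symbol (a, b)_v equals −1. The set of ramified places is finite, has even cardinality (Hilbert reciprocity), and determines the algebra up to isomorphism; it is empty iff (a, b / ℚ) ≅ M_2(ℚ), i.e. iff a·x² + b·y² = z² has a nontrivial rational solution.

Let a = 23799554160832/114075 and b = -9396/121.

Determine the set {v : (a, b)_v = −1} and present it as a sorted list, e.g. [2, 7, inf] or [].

[37, 41]

Mod squares: a ≡ 2507601, b ≡ -29. Check v ∈ {∞, 2, 3, 5, 11, 13, 19, 23, 29, 37, 41}.
v=5: a=5^-2·(≡4), b=5^0·(≡4) mod 5; (4|5)=+1, (4|5)=+1; (−1)^{-2·0·2}·(+1)^0·(+1)^-2 = +1.
v=∞: 2507601 > 0 and -29 < 0  ⇒  (a,b)_∞ = +1.
v=19: a=19^1·(≡4), b=19^0·(≡4) mod 19; (4|19)=+1, (4|19)=+1; (−1)^{1·0·9}·(+1)^0·(+1)^1 = +1.
v=2: v_2(a)=6, v_2(b)=2; units ≡ 1, 3 (mod 8); ε·ε+αω+βω = 0·1+6·1+2·0 ≡ 0  ⇒  (a,b)_2 = +1.
v=13: a=13^-2·(≡5), b=13^0·(≡4) mod 13; (5|13)=-1, (4|13)=+1; (−1)^{-2·0·6}·(-1)^0·(+1)^-2 = +1.
v=11: a=11^0·(≡2), b=11^-2·(≡9) mod 11; (2|11)=-1, (9|11)=+1; (−1)^{0·-2·5}·(-1)^-2·(+1)^0 = +1.
v=41: a=41^1·(≡34), b=41^0·(≡24) mod 41; (34|41)=-1, (24|41)=-1; (−1)^{1·0·20}·(-1)^0·(-1)^1 = -1.
v=23: a=23^2·(≡13), b=23^0·(≡21) mod 23; (13|23)=+1, (21|23)=-1; (−1)^{2·0·11}·(+1)^0·(-1)^2 = +1.
v=37: a=37^1·(≡3), b=37^0·(≡15) mod 37; (3|37)=+1, (15|37)=-1; (−1)^{1·0·18}·(+1)^0·(-1)^1 = -1.
v=3: a=3^-3·(≡1), b=3^4·(≡1) mod 3; (1|3)=+1, (1|3)=+1; (−1)^{-3·4·1}·(+1)^4·(+1)^-3 = +1.
v=29: a=29^3·(≡22), b=29^1·(≡28) mod 29; (22|29)=+1, (28|29)=+1; (−1)^{3·1·14}·(+1)^1·(+1)^3 = +1.
(2507601, -29 / ℚ) ramifies at {37, 41}: a division algebra.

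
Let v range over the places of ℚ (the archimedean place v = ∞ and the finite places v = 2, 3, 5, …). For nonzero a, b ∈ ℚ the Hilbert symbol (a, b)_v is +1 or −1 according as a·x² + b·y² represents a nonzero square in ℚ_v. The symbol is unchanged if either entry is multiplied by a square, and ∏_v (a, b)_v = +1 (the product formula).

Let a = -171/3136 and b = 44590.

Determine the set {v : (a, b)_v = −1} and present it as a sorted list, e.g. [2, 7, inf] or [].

[2, 13]

Mod squares: a ≡ -19, b ≡ 910. Check v ∈ {∞, 2, 3, 5, 7, 13, 19}.
v=∞: -19 < 0 and 910 > 0  ⇒  (a,b)_∞ = +1.
v=13: a=13^0·(≡8), b=13^1·(≡11) mod 13; (8|13)=-1, (11|13)=-1; (−1)^{0·1·6}·(-1)^1·(-1)^0 = -1.
v=2: v_2(a)=-6, v_2(b)=1; units ≡ 5, 7 (mod 8); ε·ε+αω+βω = 0·1+-6·0+1·1 ≡ 1  ⇒  (a,b)_2 = -1.
v=19: a=19^1·(≡10), b=19^0·(≡16) mod 19; (10|19)=-1, (16|19)=+1; (−1)^{1·0·9}·(-1)^0·(+1)^1 = +1.
v=5: a=5^0·(≡4), b=5^1·(≡3) mod 5; (4|5)=+1, (3|5)=-1; (−1)^{0·1·2}·(+1)^1·(-1)^0 = +1.
v=3: a=3^2·(≡2), b=3^0·(≡1) mod 3; (2|3)=-1, (1|3)=+1; (−1)^{2·0·1}·(-1)^0·(+1)^2 = +1.
v=7: a=7^-2·(≡4), b=7^3·(≡4) mod 7; (4|7)=+1, (4|7)=+1; (−1)^{-2·3·3}·(+1)^3·(+1)^-2 = +1.
Ram(-19, 910) = {2, 13}; no ℚ_2-point on the conic.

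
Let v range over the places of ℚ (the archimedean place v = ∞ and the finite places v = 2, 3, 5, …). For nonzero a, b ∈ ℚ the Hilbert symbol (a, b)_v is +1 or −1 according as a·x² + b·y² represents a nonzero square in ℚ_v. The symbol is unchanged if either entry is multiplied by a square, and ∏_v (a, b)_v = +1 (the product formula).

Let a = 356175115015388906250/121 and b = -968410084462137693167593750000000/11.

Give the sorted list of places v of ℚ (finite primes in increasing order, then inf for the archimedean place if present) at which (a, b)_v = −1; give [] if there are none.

Mod squares: a ≡ 170810, b ≡ -157586. Check v ∈ {∞, 2, 3, 5, 11, 13, 17, 19, 29, 31}.
v=17: a=17^2·(≡11), b=17^2·(≡13) mod 17; (11|17)=-1, (13|17)=+1; (−1)^{2·2·8}·(-1)^2·(+1)^2 = +1.
v=2: v_2(a)=1, v_2(b)=7; units ≡ 5, 7 (mod 8); ε·ε+αω+βω = 0·1+1·0+7·1 ≡ 1  ⇒  (a,b)_2 = -1.
v=∞: 170810 > 0 and -157586 < 0  ⇒  (a,b)_∞ = +1.
v=11: a=11^-2·(≡2), b=11^-1·(≡8) mod 11; (2|11)=-1, (8|11)=-1; (−1)^{-2·-1·5}·(-1)^-1·(-1)^-2 = -1.
v=5: a=5^7·(≡3), b=5^12·(≡1) mod 5; (3|5)=-1, (1|5)=+1; (−1)^{7·12·2}·(-1)^12·(+1)^7 = +1.
v=19: a=19^3·(≡3), b=19^5·(≡16) mod 19; (3|19)=-1, (16|19)=+1; (−1)^{3·5·9}·(-1)^5·(+1)^3 = +1.
v=31: a=31^1·(≡30), b=31^2·(≡9) mod 31; (30|31)=-1, (9|31)=+1; (−1)^{1·2·15}·(-1)^2·(+1)^1 = +1.
v=3: a=3^2·(≡2), b=3^0·(≡1) mod 3; (2|3)=-1, (1|3)=+1; (−1)^{2·0·1}·(-1)^0·(+1)^2 = +1.
v=29: a=29^3·(≡11), b=29^5·(≡18) mod 29; (11|29)=-1, (18|29)=-1; (−1)^{3·5·14}·(-1)^5·(-1)^3 = +1.
v=13: a=13^2·(≡4), b=13^3·(≡2) mod 13; (4|13)=+1, (2|13)=-1; (−1)^{2·3·6}·(+1)^3·(-1)^2 = +1.
|Ram(170810, -157586)| = 2, even; anisotropic at {2, 11}.

[2, 11]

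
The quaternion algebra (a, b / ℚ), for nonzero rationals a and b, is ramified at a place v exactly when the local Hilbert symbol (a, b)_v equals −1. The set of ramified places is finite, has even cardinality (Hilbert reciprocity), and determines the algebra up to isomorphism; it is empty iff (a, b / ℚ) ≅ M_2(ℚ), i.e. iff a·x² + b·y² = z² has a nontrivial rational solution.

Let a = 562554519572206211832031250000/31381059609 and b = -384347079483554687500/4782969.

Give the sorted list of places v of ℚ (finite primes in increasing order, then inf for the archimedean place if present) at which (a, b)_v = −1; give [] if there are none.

(a, b) ≡ (194909, -259) mod (ℚ^×)²; places V = {2, 3, 5, 7, 11, 13, 29, 37, 47, ∞}.
(a,b)_7: α=4, u≡2; β=1, v≡6 (mod 7); (2|7)=+1, (6|7)=-1; sign (−1)^0·+1^1·-1^4 = +1.
(a,b)_11: α=3, u≡5; β=2, v≡9 (mod 11); (5|11)=+1, (9|11)=+1; sign (−1)^0·+1^2·+1^3 = +1.
(a,b)_∞: sgn(194909)=+, sgn(-259)=−, so +1.
(a,b)_3: α=-22, u≡2; β=-14, v≡2 (mod 3); (2|3)=-1, (2|3)=-1; sign (−1)^0·-1^-14·-1^-22 = +1.
(a,b)_47: α=3, u≡30; β=2, v≡41 (mod 47); (30|47)=-1, (41|47)=-1; sign (−1)^0·-1^2·-1^3 = -1.
(a,b)_5: α=12, u≡1; β=10, v≡1 (mod 5); (1|5)=+1, (1|5)=+1; sign (−1)^0·+1^10·+1^12 = +1.
(a,b)_13: α=1, u≡3; β=2, v≡3 (mod 13); (3|13)=+1, (3|13)=+1; sign (−1)^0·+1^2·+1^1 = +1.
(a,b)_37: α=2, u≡1; β=1, v≡36 (mod 37); (1|37)=+1, (36|37)=+1; sign (−1)^0·+1^1·+1^2 = +1.
(a,b)_2: α=4, β=2; u≡5, v≡5 (mod 8); ε(u)ε(v)=0·0, αω(v)=4·1, βω(u)=2·1; sum ≡ 0  ⇒  +1.
(a,b)_29: α=3, u≡4; β=2, v≡19 (mod 29); (4|29)=+1, (19|29)=-1; sign (−1)^0·+1^2·-1^3 = -1.
(194909, -259 / ℚ) ramifies at {29, 47}: a division algebra.

[29, 47]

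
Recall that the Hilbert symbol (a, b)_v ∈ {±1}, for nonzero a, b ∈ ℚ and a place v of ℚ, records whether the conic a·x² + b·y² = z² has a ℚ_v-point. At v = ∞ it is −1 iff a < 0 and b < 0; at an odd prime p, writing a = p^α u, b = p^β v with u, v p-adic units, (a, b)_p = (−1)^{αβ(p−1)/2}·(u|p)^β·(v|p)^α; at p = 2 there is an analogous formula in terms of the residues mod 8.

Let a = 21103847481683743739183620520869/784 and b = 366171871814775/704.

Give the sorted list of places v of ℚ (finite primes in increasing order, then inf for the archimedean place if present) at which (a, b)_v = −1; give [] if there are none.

[11, 13, 41, 43]

Mod squares: a ≡ 717541, b ≡ 119528981. Check v ∈ {∞, 2, 3, 5, 7, 11, 13, 19, 29, 37, 41, 43}.
v=2: v_2(a)=-4, v_2(b)=-6; units ≡ 5, 5 (mod 8); ε·ε+αω+βω = 0·0+-4·1+-6·1 ≡ 0  ⇒  (a,b)_2 = +1.
v=41: a=41^3·(≡14), b=41^1·(≡2) mod 41; (14|41)=-1, (2|41)=+1; (−1)^{3·1·20}·(-1)^1·(+1)^3 = -1.
v=11: a=11^5·(≡9), b=11^-1·(≡9) mod 11; (9|11)=+1, (9|11)=+1; (−1)^{5·-1·5}·(+1)^-1·(+1)^5 = -1.
v=43: a=43^5·(≡27), b=43^2·(≡30) mod 43; (27|43)=-1, (30|43)=-1; (−1)^{5·2·21}·(-1)^2·(-1)^5 = -1.
v=13: a=13^0·(≡5), b=13^1·(≡4) mod 13; (5|13)=-1, (4|13)=+1; (−1)^{0·1·6}·(-1)^1·(+1)^0 = -1.
v=29: a=29^4·(≡28), b=29^1·(≡5) mod 29; (28|29)=+1, (5|29)=+1; (−1)^{4·1·14}·(+1)^1·(+1)^4 = +1.
v=19: a=19^2·(≡7), b=19^1·(≡7) mod 19; (7|19)=+1, (7|19)=+1; (−1)^{2·1·9}·(+1)^1·(+1)^2 = +1.
v=∞: 717541 > 0 and 119528981 > 0  ⇒  (a,b)_∞ = +1.
v=7: a=7^-2·(≡3), b=7^0·(≡3) mod 7; (3|7)=-1, (3|7)=-1; (−1)^{-2·0·3}·(-1)^0·(-1)^-2 = +1.
v=5: a=5^0·(≡1), b=5^2·(≡4) mod 5; (1|5)=+1, (4|5)=+1; (−1)^{0·2·2}·(+1)^2·(+1)^0 = +1.
v=3: a=3^0·(≡1), b=3^6·(≡2) mod 3; (1|3)=+1, (2|3)=-1; (−1)^{0·6·1}·(+1)^6·(-1)^0 = +1.
v=37: a=37^3·(≡18), b=37^1·(≡2) mod 37; (18|37)=-1, (2|37)=-1; (−1)^{3·1·18}·(-1)^1·(-1)^3 = +1.
Ram(717541, 119528981) = {11, 13, 41, 43}; no ℚ_11-point on the conic.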